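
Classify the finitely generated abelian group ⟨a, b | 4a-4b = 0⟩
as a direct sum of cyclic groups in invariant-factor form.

Answer: M ≅ ℤ^1 ⊕ ℤ/4

Derivation:
rank_ℚ(R)=1; free=2−1=1
SNF(R) diag = [4] → torsion [4]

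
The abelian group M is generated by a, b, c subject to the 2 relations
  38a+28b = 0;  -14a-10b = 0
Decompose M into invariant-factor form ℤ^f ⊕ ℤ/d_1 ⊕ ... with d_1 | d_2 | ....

Answer: M ≅ ℤ^1 ⊕ ℤ/2 ⊕ ℤ/6

Derivation:
rank_ℚ(R)=2; free=3−2=1
SNF(R) diag = [2, 6] → torsion [2, 6]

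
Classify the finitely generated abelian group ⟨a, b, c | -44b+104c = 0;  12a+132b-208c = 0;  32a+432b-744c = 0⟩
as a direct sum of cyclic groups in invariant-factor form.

rank_ℚ(R)=3; free=3−3=0
SNF(R) diag = [4, 4, 8] → torsion [4, 4, 8]

Answer: M ≅ ℤ/4 ⊕ ℤ/4 ⊕ ℤ/8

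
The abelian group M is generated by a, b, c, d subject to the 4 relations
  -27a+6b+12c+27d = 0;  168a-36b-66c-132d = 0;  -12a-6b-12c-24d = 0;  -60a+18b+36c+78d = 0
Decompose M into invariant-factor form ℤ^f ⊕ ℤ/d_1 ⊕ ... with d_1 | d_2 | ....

rank_ℚ(R)=4; free=4−4=0
SNF(R) diag = [3, 6, 6, 18] → torsion [3, 6, 6, 18]

Answer: M ≅ ℤ/3 ⊕ ℤ/6 ⊕ ℤ/6 ⊕ ℤ/18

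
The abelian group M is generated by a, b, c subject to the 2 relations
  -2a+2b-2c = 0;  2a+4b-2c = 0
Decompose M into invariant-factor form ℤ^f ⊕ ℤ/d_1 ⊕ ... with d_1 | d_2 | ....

rank_ℚ(R)=2; free=3−2=1
SNF(R) diag = [2, 2] → torsion [2, 2]

Answer: M ≅ ℤ^1 ⊕ ℤ/2 ⊕ ℤ/2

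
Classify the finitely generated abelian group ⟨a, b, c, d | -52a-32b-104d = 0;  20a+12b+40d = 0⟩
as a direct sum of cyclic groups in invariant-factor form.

Answer: M ≅ ℤ^2 ⊕ ℤ/4 ⊕ ℤ/4

Derivation:
rank_ℚ(R)=2; free=4−2=2
SNF(R) diag = [4, 4] → torsion [4, 4]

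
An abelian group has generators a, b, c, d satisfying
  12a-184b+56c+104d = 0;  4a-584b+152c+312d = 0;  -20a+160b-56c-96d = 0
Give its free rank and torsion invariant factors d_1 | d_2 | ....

Answer: M ≅ ℤ^1 ⊕ ℤ/4 ⊕ ℤ/8 ⊕ ℤ/16

Derivation:
rank_ℚ(R)=3; free=4−3=1
SNF(R) diag = [4, 8, 16] → torsion [4, 8, 16]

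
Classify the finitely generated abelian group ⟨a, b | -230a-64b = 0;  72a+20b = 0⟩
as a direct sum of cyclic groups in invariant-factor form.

Answer: M ≅ ℤ/2 ⊕ ℤ/4

Derivation:
rank_ℚ(R)=2; free=2−2=0
SNF(R) diag = [2, 4] → torsion [2, 4]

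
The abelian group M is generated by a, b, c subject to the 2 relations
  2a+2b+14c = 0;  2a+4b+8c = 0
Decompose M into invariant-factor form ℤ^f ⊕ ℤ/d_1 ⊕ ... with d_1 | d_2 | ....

rank_ℚ(R)=2; free=3−2=1
SNF(R) diag = [2, 2] → torsion [2, 2]

Answer: M ≅ ℤ^1 ⊕ ℤ/2 ⊕ ℤ/2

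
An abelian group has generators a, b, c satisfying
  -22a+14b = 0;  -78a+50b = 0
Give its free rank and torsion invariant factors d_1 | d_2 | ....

rank_ℚ(R)=2; free=3−2=1
SNF(R) diag = [2, 4] → torsion [2, 4]

Answer: M ≅ ℤ^1 ⊕ ℤ/2 ⊕ ℤ/4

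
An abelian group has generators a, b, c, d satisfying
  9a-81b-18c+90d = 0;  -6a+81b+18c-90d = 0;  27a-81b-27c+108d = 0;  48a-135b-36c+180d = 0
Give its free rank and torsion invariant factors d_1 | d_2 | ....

rank_ℚ(R)=4; free=4−4=0
SNF(R) diag = [3, 9, 27, 54] → torsion [3, 9, 27, 54]

Answer: M ≅ ℤ/3 ⊕ ℤ/9 ⊕ ℤ/27 ⊕ ℤ/54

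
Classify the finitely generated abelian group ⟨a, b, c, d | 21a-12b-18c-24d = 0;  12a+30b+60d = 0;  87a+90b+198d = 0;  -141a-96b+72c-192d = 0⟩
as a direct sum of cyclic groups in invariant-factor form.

rank_ℚ(R)=4; free=4−4=0
SNF(R) diag = [3, 6, 18, 18] → torsion [3, 6, 18, 18]

Answer: M ≅ ℤ/3 ⊕ ℤ/6 ⊕ ℤ/18 ⊕ ℤ/18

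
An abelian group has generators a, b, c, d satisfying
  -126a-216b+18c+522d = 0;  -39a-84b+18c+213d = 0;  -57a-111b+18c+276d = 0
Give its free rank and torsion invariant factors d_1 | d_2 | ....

Answer: M ≅ ℤ^1 ⊕ ℤ/3 ⊕ ℤ/9 ⊕ ℤ/18

Derivation:
rank_ℚ(R)=3; free=4−3=1
SNF(R) diag = [3, 9, 18] → torsion [3, 9, 18]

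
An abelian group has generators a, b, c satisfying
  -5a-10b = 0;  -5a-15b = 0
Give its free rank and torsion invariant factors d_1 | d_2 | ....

Answer: M ≅ ℤ^1 ⊕ ℤ/5 ⊕ ℤ/5

Derivation:
rank_ℚ(R)=2; free=3−2=1
SNF(R) diag = [5, 5] → torsion [5, 5]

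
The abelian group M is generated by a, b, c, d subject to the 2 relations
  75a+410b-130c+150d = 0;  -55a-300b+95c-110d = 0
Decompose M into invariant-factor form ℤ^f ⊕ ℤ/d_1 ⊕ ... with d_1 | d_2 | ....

rank_ℚ(R)=2; free=4−2=2
SNF(R) diag = [5, 5] → torsion [5, 5]

Answer: M ≅ ℤ^2 ⊕ ℤ/5 ⊕ ℤ/5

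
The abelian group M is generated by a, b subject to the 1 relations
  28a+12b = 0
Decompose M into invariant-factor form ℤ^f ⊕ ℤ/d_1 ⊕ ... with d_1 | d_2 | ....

rank_ℚ(R)=1; free=2−1=1
SNF(R) diag = [4] → torsion [4]

Answer: M ≅ ℤ^1 ⊕ ℤ/4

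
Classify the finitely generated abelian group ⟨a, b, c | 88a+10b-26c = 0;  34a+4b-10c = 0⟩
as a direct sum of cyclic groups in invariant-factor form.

rank_ℚ(R)=2; free=3−2=1
SNF(R) diag = [2, 2] → torsion [2, 2]

Answer: M ≅ ℤ^1 ⊕ ℤ/2 ⊕ ℤ/2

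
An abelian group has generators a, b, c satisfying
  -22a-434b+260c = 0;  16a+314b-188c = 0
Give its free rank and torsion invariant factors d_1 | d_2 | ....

rank_ℚ(R)=2; free=3−2=1
SNF(R) diag = [2, 6] → torsion [2, 6]

Answer: M ≅ ℤ^1 ⊕ ℤ/2 ⊕ ℤ/6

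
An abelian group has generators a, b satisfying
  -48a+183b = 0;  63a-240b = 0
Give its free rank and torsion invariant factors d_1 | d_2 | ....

rank_ℚ(R)=2; free=2−2=0
SNF(R) diag = [3, 3] → torsion [3, 3]

Answer: M ≅ ℤ/3 ⊕ ℤ/3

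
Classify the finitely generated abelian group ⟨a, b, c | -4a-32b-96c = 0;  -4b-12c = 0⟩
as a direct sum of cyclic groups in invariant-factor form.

rank_ℚ(R)=2; free=3−2=1
SNF(R) diag = [4, 4] → torsion [4, 4]

Answer: M ≅ ℤ^1 ⊕ ℤ/4 ⊕ ℤ/4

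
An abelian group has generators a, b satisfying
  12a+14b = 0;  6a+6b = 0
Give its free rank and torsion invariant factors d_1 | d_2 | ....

Answer: M ≅ ℤ/2 ⊕ ℤ/6

Derivation:
rank_ℚ(R)=2; free=2−2=0
SNF(R) diag = [2, 6] → torsion [2, 6]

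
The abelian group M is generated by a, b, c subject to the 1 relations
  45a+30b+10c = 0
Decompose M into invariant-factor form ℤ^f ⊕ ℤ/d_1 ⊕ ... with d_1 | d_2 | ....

rank_ℚ(R)=1; free=3−1=2
SNF(R) diag = [5] → torsion [5]

Answer: M ≅ ℤ^2 ⊕ ℤ/5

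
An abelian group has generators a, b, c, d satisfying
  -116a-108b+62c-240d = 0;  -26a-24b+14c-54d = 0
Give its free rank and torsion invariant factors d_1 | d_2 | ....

rank_ℚ(R)=2; free=4−2=2
SNF(R) diag = [2, 6] → torsion [2, 6]

Answer: M ≅ ℤ^2 ⊕ ℤ/2 ⊕ ℤ/6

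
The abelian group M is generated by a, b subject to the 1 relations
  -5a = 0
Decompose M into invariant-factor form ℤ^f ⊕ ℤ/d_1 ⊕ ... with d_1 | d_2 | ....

Answer: M ≅ ℤ^1 ⊕ ℤ/5

Derivation:
rank_ℚ(R)=1; free=2−1=1
SNF(R) diag = [5] → torsion [5]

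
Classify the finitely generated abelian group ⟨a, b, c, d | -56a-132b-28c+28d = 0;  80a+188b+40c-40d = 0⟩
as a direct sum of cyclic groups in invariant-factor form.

rank_ℚ(R)=2; free=4−2=2
SNF(R) diag = [4, 4] → torsion [4, 4]

Answer: M ≅ ℤ^2 ⊕ ℤ/4 ⊕ ℤ/4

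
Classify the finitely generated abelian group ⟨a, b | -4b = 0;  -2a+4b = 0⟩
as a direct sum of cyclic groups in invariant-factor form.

Answer: M ≅ ℤ/2 ⊕ ℤ/4

Derivation:
rank_ℚ(R)=2; free=2−2=0
SNF(R) diag = [2, 4] → torsion [2, 4]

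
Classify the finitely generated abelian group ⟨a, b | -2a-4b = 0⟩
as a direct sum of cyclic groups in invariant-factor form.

Answer: M ≅ ℤ^1 ⊕ ℤ/2

Derivation:
rank_ℚ(R)=1; free=2−1=1
SNF(R) diag = [2] → torsion [2]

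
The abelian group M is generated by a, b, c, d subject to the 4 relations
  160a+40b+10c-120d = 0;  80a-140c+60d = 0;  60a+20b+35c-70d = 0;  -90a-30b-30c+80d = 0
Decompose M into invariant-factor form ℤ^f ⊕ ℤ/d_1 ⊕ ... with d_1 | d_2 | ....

rank_ℚ(R)=4; free=4−4=0
SNF(R) diag = [5, 10, 20, 40] → torsion [5, 10, 20, 40]

Answer: M ≅ ℤ/5 ⊕ ℤ/10 ⊕ ℤ/20 ⊕ ℤ/40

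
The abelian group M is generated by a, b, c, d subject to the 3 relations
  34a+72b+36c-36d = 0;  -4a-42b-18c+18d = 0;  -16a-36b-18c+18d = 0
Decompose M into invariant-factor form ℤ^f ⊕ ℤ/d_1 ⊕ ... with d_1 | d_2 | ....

Answer: M ≅ ℤ^1 ⊕ ℤ/2 ⊕ ℤ/6 ⊕ ℤ/18

Derivation:
rank_ℚ(R)=3; free=4−3=1
SNF(R) diag = [2, 6, 18] → torsion [2, 6, 18]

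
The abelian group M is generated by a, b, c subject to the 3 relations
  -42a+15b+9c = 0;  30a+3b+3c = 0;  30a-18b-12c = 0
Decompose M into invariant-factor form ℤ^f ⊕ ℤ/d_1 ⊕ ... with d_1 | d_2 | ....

Answer: M ≅ ℤ/3 ⊕ ℤ/6 ⊕ ℤ/18

Derivation:
rank_ℚ(R)=3; free=3−3=0
SNF(R) diag = [3, 6, 18] → torsion [3, 6, 18]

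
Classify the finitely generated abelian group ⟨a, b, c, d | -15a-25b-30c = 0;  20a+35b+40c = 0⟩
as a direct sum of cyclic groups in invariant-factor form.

Answer: M ≅ ℤ^2 ⊕ ℤ/5 ⊕ ℤ/5

Derivation:
rank_ℚ(R)=2; free=4−2=2
SNF(R) diag = [5, 5] → torsion [5, 5]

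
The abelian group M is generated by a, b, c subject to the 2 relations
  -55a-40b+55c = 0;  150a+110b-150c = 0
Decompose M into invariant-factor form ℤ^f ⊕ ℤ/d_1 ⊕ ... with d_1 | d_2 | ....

rank_ℚ(R)=2; free=3−2=1
SNF(R) diag = [5, 10] → torsion [5, 10]

Answer: M ≅ ℤ^1 ⊕ ℤ/5 ⊕ ℤ/10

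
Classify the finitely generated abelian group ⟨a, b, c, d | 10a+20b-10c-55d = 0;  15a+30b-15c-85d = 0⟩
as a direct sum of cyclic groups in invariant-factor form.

rank_ℚ(R)=2; free=4−2=2
SNF(R) diag = [5, 5] → torsion [5, 5]

Answer: M ≅ ℤ^2 ⊕ ℤ/5 ⊕ ℤ/5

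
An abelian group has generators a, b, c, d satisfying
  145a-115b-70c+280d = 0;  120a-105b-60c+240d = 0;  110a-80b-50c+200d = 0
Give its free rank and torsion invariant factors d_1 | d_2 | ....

Answer: M ≅ ℤ^1 ⊕ ℤ/5 ⊕ ℤ/15 ⊕ ℤ/30

Derivation:
rank_ℚ(R)=3; free=4−3=1
SNF(R) diag = [5, 15, 30] → torsion [5, 15, 30]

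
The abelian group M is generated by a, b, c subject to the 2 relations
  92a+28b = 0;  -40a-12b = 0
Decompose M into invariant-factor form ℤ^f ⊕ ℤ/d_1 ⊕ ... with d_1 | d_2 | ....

Answer: M ≅ ℤ^1 ⊕ ℤ/4 ⊕ ℤ/4

Derivation:
rank_ℚ(R)=2; free=3−2=1
SNF(R) diag = [4, 4] → torsion [4, 4]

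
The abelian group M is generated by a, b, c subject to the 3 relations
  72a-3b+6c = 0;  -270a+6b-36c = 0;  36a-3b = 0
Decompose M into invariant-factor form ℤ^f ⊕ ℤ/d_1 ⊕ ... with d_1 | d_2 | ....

Answer: M ≅ ℤ/3 ⊕ ℤ/6 ⊕ ℤ/18

Derivation:
rank_ℚ(R)=3; free=3−3=0
SNF(R) diag = [3, 6, 18] → torsion [3, 6, 18]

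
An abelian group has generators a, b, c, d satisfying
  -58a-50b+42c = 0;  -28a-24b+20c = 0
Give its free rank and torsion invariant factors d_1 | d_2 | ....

Answer: M ≅ ℤ^2 ⊕ ℤ/2 ⊕ ℤ/4

Derivation:
rank_ℚ(R)=2; free=4−2=2
SNF(R) diag = [2, 4] → torsion [2, 4]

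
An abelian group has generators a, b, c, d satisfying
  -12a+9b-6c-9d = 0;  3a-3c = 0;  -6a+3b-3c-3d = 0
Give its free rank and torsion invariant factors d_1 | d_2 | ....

Answer: M ≅ ℤ^1 ⊕ ℤ/3 ⊕ ℤ/3 ⊕ ℤ/9

Derivation:
rank_ℚ(R)=3; free=4−3=1
SNF(R) diag = [3, 3, 9] → torsion [3, 3, 9]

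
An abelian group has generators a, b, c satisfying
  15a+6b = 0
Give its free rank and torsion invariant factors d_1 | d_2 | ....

Answer: M ≅ ℤ^2 ⊕ ℤ/3

Derivation:
rank_ℚ(R)=1; free=3−1=2
SNF(R) diag = [3] → torsion [3]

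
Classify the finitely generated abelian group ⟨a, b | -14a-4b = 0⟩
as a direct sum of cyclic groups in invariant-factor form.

rank_ℚ(R)=1; free=2−1=1
SNF(R) diag = [2] → torsion [2]

Answer: M ≅ ℤ^1 ⊕ ℤ/2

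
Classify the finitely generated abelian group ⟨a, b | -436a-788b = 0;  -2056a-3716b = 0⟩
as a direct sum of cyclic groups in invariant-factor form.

Answer: M ≅ ℤ/4 ⊕ ℤ/12

Derivation:
rank_ℚ(R)=2; free=2−2=0
SNF(R) diag = [4, 12] → torsion [4, 12]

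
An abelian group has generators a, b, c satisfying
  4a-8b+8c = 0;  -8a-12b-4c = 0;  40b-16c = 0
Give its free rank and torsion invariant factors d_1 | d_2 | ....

Answer: M ≅ ℤ/4 ⊕ ℤ/4 ⊕ ℤ/8

Derivation:
rank_ℚ(R)=3; free=3−3=0
SNF(R) diag = [4, 4, 8] → torsion [4, 4, 8]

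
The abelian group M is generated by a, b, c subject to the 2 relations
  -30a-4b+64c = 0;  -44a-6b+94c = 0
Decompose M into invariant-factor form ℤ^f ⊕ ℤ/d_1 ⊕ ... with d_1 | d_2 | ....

Answer: M ≅ ℤ^1 ⊕ ℤ/2 ⊕ ℤ/2

Derivation:
rank_ℚ(R)=2; free=3−2=1
SNF(R) diag = [2, 2] → torsion [2, 2]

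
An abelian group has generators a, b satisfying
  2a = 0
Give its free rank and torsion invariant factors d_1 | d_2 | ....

rank_ℚ(R)=1; free=2−1=1
SNF(R) diag = [2] → torsion [2]

Answer: M ≅ ℤ^1 ⊕ ℤ/2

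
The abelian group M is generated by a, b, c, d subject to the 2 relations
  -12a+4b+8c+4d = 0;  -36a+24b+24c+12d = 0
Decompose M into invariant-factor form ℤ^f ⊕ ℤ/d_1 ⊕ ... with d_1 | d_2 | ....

rank_ℚ(R)=2; free=4−2=2
SNF(R) diag = [4, 12] → torsion [4, 12]

Answer: M ≅ ℤ^2 ⊕ ℤ/4 ⊕ ℤ/12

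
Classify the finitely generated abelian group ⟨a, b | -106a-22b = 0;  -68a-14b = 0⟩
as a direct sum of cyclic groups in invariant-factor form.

rank_ℚ(R)=2; free=2−2=0
SNF(R) diag = [2, 6] → torsion [2, 6]

Answer: M ≅ ℤ/2 ⊕ ℤ/6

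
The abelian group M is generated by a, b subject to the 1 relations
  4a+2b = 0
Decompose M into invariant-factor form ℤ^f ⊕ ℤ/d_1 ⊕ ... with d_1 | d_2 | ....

Answer: M ≅ ℤ^1 ⊕ ℤ/2

Derivation:
rank_ℚ(R)=1; free=2−1=1
SNF(R) diag = [2] → torsion [2]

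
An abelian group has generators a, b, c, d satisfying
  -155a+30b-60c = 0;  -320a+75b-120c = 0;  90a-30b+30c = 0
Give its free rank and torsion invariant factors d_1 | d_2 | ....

Answer: M ≅ ℤ^1 ⊕ ℤ/5 ⊕ ℤ/15 ⊕ ℤ/30

Derivation:
rank_ℚ(R)=3; free=4−3=1
SNF(R) diag = [5, 15, 30] → torsion [5, 15, 30]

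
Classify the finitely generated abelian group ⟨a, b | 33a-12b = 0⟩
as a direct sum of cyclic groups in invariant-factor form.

rank_ℚ(R)=1; free=2−1=1
SNF(R) diag = [3] → torsion [3]

Answer: M ≅ ℤ^1 ⊕ ℤ/3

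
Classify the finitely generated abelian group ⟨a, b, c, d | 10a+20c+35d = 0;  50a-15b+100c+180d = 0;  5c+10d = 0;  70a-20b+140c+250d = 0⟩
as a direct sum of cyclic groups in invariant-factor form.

rank_ℚ(R)=4; free=4−4=0
SNF(R) diag = [5, 5, 5, 10] → torsion [5, 5, 5, 10]

Answer: M ≅ ℤ/5 ⊕ ℤ/5 ⊕ ℤ/5 ⊕ ℤ/10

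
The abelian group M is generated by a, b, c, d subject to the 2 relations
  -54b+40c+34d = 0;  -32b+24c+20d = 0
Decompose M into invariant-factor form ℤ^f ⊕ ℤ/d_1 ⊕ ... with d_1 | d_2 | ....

rank_ℚ(R)=2; free=4−2=2
SNF(R) diag = [2, 4] → torsion [2, 4]

Answer: M ≅ ℤ^2 ⊕ ℤ/2 ⊕ ℤ/4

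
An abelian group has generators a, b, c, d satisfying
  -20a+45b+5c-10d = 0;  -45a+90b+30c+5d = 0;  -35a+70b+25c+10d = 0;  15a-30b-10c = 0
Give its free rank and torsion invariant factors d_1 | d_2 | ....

Answer: M ≅ ℤ/5 ⊕ ℤ/5 ⊕ ℤ/5 ⊕ ℤ/5

Derivation:
rank_ℚ(R)=4; free=4−4=0
SNF(R) diag = [5, 5, 5, 5] → torsion [5, 5, 5, 5]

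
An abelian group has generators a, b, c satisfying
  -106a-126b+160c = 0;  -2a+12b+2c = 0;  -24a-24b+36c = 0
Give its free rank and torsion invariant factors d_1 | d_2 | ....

Answer: M ≅ ℤ/2 ⊕ ℤ/6 ⊕ ℤ/12

Derivation:
rank_ℚ(R)=3; free=3−3=0
SNF(R) diag = [2, 6, 12] → torsion [2, 6, 12]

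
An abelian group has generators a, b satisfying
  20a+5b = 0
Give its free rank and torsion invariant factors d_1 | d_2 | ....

Answer: M ≅ ℤ^1 ⊕ ℤ/5

Derivation:
rank_ℚ(R)=1; free=2−1=1
SNF(R) diag = [5] → torsion [5]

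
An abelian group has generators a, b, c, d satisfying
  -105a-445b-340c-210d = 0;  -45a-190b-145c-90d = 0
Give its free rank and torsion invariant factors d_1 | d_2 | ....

rank_ℚ(R)=2; free=4−2=2
SNF(R) diag = [5, 15] → torsion [5, 15]

Answer: M ≅ ℤ^2 ⊕ ℤ/5 ⊕ ℤ/15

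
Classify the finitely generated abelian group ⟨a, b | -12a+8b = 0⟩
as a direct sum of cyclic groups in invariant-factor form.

rank_ℚ(R)=1; free=2−1=1
SNF(R) diag = [4] → torsion [4]

Answer: M ≅ ℤ^1 ⊕ ℤ/4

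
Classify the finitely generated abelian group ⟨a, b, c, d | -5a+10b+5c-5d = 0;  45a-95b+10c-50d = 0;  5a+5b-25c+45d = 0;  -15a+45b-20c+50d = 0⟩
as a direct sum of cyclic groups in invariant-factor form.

Answer: M ≅ ℤ/5 ⊕ ℤ/5 ⊕ ℤ/5 ⊕ ℤ/10

Derivation:
rank_ℚ(R)=4; free=4−4=0
SNF(R) diag = [5, 5, 5, 10] → torsion [5, 5, 5, 10]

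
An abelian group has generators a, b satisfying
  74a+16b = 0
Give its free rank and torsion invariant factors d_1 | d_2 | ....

rank_ℚ(R)=1; free=2−1=1
SNF(R) diag = [2] → torsion [2]

Answer: M ≅ ℤ^1 ⊕ ℤ/2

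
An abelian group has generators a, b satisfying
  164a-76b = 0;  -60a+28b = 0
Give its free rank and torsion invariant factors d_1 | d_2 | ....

rank_ℚ(R)=2; free=2−2=0
SNF(R) diag = [4, 8] → torsion [4, 8]

Answer: M ≅ ℤ/4 ⊕ ℤ/8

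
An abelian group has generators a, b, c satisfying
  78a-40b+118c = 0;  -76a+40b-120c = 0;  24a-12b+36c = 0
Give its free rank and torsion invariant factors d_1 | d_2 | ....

Answer: M ≅ ℤ/2 ⊕ ℤ/4 ⊕ ℤ/12

Derivation:
rank_ℚ(R)=3; free=3−3=0
SNF(R) diag = [2, 4, 12] → torsion [2, 4, 12]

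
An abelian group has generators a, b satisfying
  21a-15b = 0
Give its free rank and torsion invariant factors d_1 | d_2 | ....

Answer: M ≅ ℤ^1 ⊕ ℤ/3

Derivation:
rank_ℚ(R)=1; free=2−1=1
SNF(R) diag = [3] → torsion [3]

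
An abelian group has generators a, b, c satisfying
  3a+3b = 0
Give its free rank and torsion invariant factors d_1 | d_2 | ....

rank_ℚ(R)=1; free=3−1=2
SNF(R) diag = [3] → torsion [3]

Answer: M ≅ ℤ^2 ⊕ ℤ/3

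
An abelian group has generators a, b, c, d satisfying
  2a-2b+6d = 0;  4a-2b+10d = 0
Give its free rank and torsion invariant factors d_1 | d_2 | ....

rank_ℚ(R)=2; free=4−2=2
SNF(R) diag = [2, 2] → torsion [2, 2]

Answer: M ≅ ℤ^2 ⊕ ℤ/2 ⊕ ℤ/2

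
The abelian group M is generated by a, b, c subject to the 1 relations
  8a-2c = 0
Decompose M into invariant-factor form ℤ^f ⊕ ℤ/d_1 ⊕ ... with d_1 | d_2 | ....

rank_ℚ(R)=1; free=3−1=2
SNF(R) diag = [2] → torsion [2]

Answer: M ≅ ℤ^2 ⊕ ℤ/2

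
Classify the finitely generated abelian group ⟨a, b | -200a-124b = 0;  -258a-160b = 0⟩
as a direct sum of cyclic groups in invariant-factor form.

Answer: M ≅ ℤ/2 ⊕ ℤ/4

Derivation:
rank_ℚ(R)=2; free=2−2=0
SNF(R) diag = [2, 4] → torsion [2, 4]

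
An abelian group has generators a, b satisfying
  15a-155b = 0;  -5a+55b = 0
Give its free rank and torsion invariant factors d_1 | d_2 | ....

rank_ℚ(R)=2; free=2−2=0
SNF(R) diag = [5, 10] → torsion [5, 10]

Answer: M ≅ ℤ/5 ⊕ ℤ/10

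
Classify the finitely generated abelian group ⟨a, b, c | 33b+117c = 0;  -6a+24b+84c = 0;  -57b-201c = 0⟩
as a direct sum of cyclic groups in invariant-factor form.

rank_ℚ(R)=3; free=3−3=0
SNF(R) diag = [3, 6, 12] → torsion [3, 6, 12]

Answer: M ≅ ℤ/3 ⊕ ℤ/6 ⊕ ℤ/12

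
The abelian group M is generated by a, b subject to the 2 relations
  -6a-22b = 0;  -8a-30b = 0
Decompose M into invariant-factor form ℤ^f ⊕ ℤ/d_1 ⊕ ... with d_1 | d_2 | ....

rank_ℚ(R)=2; free=2−2=0
SNF(R) diag = [2, 2] → torsion [2, 2]

Answer: M ≅ ℤ/2 ⊕ ℤ/2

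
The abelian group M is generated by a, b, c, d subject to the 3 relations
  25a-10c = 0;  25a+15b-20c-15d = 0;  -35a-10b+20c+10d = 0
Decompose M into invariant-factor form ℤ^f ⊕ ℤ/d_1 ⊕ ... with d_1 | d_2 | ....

rank_ℚ(R)=3; free=4−3=1
SNF(R) diag = [5, 5, 10] → torsion [5, 5, 10]

Answer: M ≅ ℤ^1 ⊕ ℤ/5 ⊕ ℤ/5 ⊕ ℤ/10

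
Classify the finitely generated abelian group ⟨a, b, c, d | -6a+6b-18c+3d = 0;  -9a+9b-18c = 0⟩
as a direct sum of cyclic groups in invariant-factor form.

Answer: M ≅ ℤ^2 ⊕ ℤ/3 ⊕ ℤ/9

Derivation:
rank_ℚ(R)=2; free=4−2=2
SNF(R) diag = [3, 9] → torsion [3, 9]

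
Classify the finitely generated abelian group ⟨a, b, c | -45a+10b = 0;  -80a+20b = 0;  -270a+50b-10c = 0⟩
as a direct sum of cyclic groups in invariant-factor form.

rank_ℚ(R)=3; free=3−3=0
SNF(R) diag = [5, 10, 20] → torsion [5, 10, 20]

Answer: M ≅ ℤ/5 ⊕ ℤ/10 ⊕ ℤ/20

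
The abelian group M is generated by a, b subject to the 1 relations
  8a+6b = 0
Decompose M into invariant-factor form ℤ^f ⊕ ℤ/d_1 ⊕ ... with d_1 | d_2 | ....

Answer: M ≅ ℤ^1 ⊕ ℤ/2

Derivation:
rank_ℚ(R)=1; free=2−1=1
SNF(R) diag = [2] → torsion [2]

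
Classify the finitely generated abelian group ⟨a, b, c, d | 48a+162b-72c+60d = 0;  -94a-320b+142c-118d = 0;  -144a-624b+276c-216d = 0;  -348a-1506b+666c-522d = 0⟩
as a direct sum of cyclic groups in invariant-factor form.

Answer: M ≅ ℤ/2 ⊕ ℤ/6 ⊕ ℤ/6 ⊕ ℤ/12

Derivation:
rank_ℚ(R)=4; free=4−4=0
SNF(R) diag = [2, 6, 6, 12] → torsion [2, 6, 6, 12]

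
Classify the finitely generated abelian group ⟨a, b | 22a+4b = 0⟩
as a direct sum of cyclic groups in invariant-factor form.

Answer: M ≅ ℤ^1 ⊕ ℤ/2

Derivation:
rank_ℚ(R)=1; free=2−1=1
SNF(R) diag = [2] → torsion [2]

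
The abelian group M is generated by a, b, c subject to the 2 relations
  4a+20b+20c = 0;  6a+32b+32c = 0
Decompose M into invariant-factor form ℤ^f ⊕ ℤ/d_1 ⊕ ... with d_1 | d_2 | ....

Answer: M ≅ ℤ^1 ⊕ ℤ/2 ⊕ ℤ/4

Derivation:
rank_ℚ(R)=2; free=3−2=1
SNF(R) diag = [2, 4] → torsion [2, 4]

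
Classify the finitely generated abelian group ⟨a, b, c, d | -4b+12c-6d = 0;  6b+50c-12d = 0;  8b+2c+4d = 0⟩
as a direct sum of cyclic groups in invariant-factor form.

rank_ℚ(R)=3; free=4−3=1
SNF(R) diag = [2, 2, 2] → torsion [2, 2, 2]

Answer: M ≅ ℤ^1 ⊕ ℤ/2 ⊕ ℤ/2 ⊕ ℤ/2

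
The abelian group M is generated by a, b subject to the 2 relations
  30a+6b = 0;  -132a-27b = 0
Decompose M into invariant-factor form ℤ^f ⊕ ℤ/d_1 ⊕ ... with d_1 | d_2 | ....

rank_ℚ(R)=2; free=2−2=0
SNF(R) diag = [3, 6] → torsion [3, 6]

Answer: M ≅ ℤ/3 ⊕ ℤ/6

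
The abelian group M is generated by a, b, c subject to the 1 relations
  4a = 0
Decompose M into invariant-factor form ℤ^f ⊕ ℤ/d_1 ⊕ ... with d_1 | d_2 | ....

rank_ℚ(R)=1; free=3−1=2
SNF(R) diag = [4] → torsion [4]

Answer: M ≅ ℤ^2 ⊕ ℤ/4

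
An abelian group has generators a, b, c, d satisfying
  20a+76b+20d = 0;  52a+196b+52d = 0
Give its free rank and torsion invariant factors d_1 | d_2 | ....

Answer: M ≅ ℤ^2 ⊕ ℤ/4 ⊕ ℤ/8

Derivation:
rank_ℚ(R)=2; free=4−2=2
SNF(R) diag = [4, 8] → torsion [4, 8]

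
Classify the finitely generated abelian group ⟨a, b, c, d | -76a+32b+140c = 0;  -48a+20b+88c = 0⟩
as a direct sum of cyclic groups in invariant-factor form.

rank_ℚ(R)=2; free=4−2=2
SNF(R) diag = [4, 4] → torsion [4, 4]

Answer: M ≅ ℤ^2 ⊕ ℤ/4 ⊕ ℤ/4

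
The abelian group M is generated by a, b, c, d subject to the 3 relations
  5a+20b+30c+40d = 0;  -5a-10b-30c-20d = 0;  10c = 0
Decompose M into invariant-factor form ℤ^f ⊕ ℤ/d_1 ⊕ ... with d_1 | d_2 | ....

rank_ℚ(R)=3; free=4−3=1
SNF(R) diag = [5, 10, 10] → torsion [5, 10, 10]

Answer: M ≅ ℤ^1 ⊕ ℤ/5 ⊕ ℤ/10 ⊕ ℤ/10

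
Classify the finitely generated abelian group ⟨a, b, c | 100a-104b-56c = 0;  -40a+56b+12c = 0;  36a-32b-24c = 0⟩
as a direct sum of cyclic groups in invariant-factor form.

Answer: M ≅ ℤ/4 ⊕ ℤ/4 ⊕ ℤ/8

Derivation:
rank_ℚ(R)=3; free=3−3=0
SNF(R) diag = [4, 4, 8] → torsion [4, 4, 8]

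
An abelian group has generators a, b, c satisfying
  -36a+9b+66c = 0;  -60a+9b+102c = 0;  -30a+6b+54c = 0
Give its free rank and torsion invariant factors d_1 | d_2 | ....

Answer: M ≅ ℤ/3 ⊕ ℤ/6 ⊕ ℤ/12

Derivation:
rank_ℚ(R)=3; free=3−3=0
SNF(R) diag = [3, 6, 12] → torsion [3, 6, 12]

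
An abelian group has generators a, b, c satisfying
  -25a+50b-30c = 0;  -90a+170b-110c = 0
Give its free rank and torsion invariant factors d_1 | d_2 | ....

rank_ℚ(R)=2; free=3−2=1
SNF(R) diag = [5, 10] → torsion [5, 10]

Answer: M ≅ ℤ^1 ⊕ ℤ/5 ⊕ ℤ/10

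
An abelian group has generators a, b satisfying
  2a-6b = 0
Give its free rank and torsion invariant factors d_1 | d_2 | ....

Answer: M ≅ ℤ^1 ⊕ ℤ/2

Derivation:
rank_ℚ(R)=1; free=2−1=1
SNF(R) diag = [2] → torsion [2]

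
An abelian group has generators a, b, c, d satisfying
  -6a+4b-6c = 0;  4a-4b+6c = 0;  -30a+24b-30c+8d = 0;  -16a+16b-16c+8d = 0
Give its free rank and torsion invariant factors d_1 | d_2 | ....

rank_ℚ(R)=4; free=4−4=0
SNF(R) diag = [2, 2, 4, 8] → torsion [2, 2, 4, 8]

Answer: M ≅ ℤ/2 ⊕ ℤ/2 ⊕ ℤ/4 ⊕ ℤ/8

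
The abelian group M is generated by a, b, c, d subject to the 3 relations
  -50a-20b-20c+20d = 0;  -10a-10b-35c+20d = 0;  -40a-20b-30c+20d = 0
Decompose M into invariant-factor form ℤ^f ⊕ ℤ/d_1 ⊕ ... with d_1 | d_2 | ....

Answer: M ≅ ℤ^1 ⊕ ℤ/5 ⊕ ℤ/10 ⊕ ℤ/20

Derivation:
rank_ℚ(R)=3; free=4−3=1
SNF(R) diag = [5, 10, 20] → torsion [5, 10, 20]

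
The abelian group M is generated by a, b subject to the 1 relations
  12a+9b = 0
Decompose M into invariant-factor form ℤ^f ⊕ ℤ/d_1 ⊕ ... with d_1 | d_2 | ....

rank_ℚ(R)=1; free=2−1=1
SNF(R) diag = [3] → torsion [3]

Answer: M ≅ ℤ^1 ⊕ ℤ/3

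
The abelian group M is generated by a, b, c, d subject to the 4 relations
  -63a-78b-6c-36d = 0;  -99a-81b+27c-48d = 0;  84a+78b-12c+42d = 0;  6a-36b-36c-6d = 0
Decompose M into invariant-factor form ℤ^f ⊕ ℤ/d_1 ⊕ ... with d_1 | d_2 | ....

rank_ℚ(R)=4; free=4−4=0
SNF(R) diag = [3, 3, 6, 18] → torsion [3, 3, 6, 18]

Answer: M ≅ ℤ/3 ⊕ ℤ/3 ⊕ ℤ/6 ⊕ ℤ/18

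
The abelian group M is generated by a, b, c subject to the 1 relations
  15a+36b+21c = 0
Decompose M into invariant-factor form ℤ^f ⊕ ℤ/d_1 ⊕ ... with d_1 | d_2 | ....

Answer: M ≅ ℤ^2 ⊕ ℤ/3

Derivation:
rank_ℚ(R)=1; free=3−1=2
SNF(R) diag = [3] → torsion [3]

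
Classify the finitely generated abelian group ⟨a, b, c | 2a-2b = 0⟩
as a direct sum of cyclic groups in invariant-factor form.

rank_ℚ(R)=1; free=3−1=2
SNF(R) diag = [2] → torsion [2]

Answer: M ≅ ℤ^2 ⊕ ℤ/2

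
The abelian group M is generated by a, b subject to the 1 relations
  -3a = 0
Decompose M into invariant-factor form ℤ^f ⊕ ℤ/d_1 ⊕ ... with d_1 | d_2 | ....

rank_ℚ(R)=1; free=2−1=1
SNF(R) diag = [3] → torsion [3]

Answer: M ≅ ℤ^1 ⊕ ℤ/3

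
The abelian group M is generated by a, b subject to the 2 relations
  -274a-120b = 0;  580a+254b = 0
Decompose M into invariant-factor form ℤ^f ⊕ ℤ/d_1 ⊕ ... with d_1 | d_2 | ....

Answer: M ≅ ℤ/2 ⊕ ℤ/2

Derivation:
rank_ℚ(R)=2; free=2−2=0
SNF(R) diag = [2, 2] → torsion [2, 2]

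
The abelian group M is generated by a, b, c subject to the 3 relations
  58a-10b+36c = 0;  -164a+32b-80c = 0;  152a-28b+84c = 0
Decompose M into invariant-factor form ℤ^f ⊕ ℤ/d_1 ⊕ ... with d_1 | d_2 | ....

Answer: M ≅ ℤ/2 ⊕ ℤ/4 ⊕ ℤ/4

Derivation:
rank_ℚ(R)=3; free=3−3=0
SNF(R) diag = [2, 4, 4] → torsion [2, 4, 4]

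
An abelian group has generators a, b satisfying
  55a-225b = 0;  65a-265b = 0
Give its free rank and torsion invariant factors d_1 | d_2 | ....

Answer: M ≅ ℤ/5 ⊕ ℤ/10

Derivation:
rank_ℚ(R)=2; free=2−2=0
SNF(R) diag = [5, 10] → torsion [5, 10]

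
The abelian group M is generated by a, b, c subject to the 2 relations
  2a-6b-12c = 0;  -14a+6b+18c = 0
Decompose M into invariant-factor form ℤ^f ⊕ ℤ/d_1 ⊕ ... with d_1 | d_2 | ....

Answer: M ≅ ℤ^1 ⊕ ℤ/2 ⊕ ℤ/6

Derivation:
rank_ℚ(R)=2; free=3−2=1
SNF(R) diag = [2, 6] → torsion [2, 6]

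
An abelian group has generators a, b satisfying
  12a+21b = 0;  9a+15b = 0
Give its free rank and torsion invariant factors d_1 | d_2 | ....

Answer: M ≅ ℤ/3 ⊕ ℤ/3

Derivation:
rank_ℚ(R)=2; free=2−2=0
SNF(R) diag = [3, 3] → torsion [3, 3]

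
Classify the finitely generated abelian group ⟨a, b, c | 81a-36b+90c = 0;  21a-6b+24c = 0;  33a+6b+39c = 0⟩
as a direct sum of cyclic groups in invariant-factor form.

rank_ℚ(R)=3; free=3−3=0
SNF(R) diag = [3, 9, 18] → torsion [3, 9, 18]

Answer: M ≅ ℤ/3 ⊕ ℤ/9 ⊕ ℤ/18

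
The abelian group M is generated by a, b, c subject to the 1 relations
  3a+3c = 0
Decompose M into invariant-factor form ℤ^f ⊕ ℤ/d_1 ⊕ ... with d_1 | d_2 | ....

rank_ℚ(R)=1; free=3−1=2
SNF(R) diag = [3] → torsion [3]

Answer: M ≅ ℤ^2 ⊕ ℤ/3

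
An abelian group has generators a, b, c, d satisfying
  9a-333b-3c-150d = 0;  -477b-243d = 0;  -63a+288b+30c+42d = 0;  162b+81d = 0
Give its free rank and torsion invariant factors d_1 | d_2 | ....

Answer: M ≅ ℤ/3 ⊕ ℤ/9 ⊕ ℤ/27 ⊕ ℤ/81

Derivation:
rank_ℚ(R)=4; free=4−4=0
SNF(R) diag = [3, 9, 27, 81] → torsion [3, 9, 27, 81]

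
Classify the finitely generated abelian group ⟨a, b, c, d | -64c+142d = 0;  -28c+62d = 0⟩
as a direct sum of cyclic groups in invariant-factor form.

rank_ℚ(R)=2; free=4−2=2
SNF(R) diag = [2, 4] → torsion [2, 4]

Answer: M ≅ ℤ^2 ⊕ ℤ/2 ⊕ ℤ/4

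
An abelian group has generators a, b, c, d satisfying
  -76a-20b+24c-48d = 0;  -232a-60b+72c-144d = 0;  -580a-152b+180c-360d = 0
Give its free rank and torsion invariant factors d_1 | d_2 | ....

rank_ℚ(R)=3; free=4−3=1
SNF(R) diag = [4, 4, 12] → torsion [4, 4, 12]

Answer: M ≅ ℤ^1 ⊕ ℤ/4 ⊕ ℤ/4 ⊕ ℤ/12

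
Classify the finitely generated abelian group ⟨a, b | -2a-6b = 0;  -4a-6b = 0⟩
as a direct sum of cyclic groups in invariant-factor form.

Answer: M ≅ ℤ/2 ⊕ ℤ/6

Derivation:
rank_ℚ(R)=2; free=2−2=0
SNF(R) diag = [2, 6] → torsion [2, 6]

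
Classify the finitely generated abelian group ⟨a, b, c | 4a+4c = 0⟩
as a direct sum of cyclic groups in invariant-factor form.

rank_ℚ(R)=1; free=3−1=2
SNF(R) diag = [4] → torsion [4]

Answer: M ≅ ℤ^2 ⊕ ℤ/4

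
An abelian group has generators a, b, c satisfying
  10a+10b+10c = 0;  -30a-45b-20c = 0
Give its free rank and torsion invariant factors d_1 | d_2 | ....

Answer: M ≅ ℤ^1 ⊕ ℤ/5 ⊕ ℤ/10

Derivation:
rank_ℚ(R)=2; free=3−2=1
SNF(R) diag = [5, 10] → torsion [5, 10]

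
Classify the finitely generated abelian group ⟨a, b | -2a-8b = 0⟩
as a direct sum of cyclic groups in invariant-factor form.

Answer: M ≅ ℤ^1 ⊕ ℤ/2

Derivation:
rank_ℚ(R)=1; free=2−1=1
SNF(R) diag = [2] → torsion [2]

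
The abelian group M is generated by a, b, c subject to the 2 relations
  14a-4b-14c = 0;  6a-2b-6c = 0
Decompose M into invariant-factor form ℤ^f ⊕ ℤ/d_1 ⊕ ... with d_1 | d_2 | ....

rank_ℚ(R)=2; free=3−2=1
SNF(R) diag = [2, 2] → torsion [2, 2]

Answer: M ≅ ℤ^1 ⊕ ℤ/2 ⊕ ℤ/2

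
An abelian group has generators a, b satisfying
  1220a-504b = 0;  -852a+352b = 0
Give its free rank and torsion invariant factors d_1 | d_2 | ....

rank_ℚ(R)=2; free=2−2=0
SNF(R) diag = [4, 8] → torsion [4, 8]

Answer: M ≅ ℤ/4 ⊕ ℤ/8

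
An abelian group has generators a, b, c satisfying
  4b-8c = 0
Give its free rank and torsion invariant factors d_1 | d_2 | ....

Answer: M ≅ ℤ^2 ⊕ ℤ/4

Derivation:
rank_ℚ(R)=1; free=3−1=2
SNF(R) diag = [4] → torsion [4]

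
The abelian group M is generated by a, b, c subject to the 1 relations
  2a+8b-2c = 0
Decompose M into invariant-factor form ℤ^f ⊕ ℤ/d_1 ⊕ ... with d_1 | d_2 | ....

Answer: M ≅ ℤ^2 ⊕ ℤ/2

Derivation:
rank_ℚ(R)=1; free=3−1=2
SNF(R) diag = [2] → torsion [2]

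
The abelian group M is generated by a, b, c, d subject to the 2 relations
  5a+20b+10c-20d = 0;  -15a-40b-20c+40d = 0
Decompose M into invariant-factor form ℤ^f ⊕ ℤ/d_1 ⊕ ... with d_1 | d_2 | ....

Answer: M ≅ ℤ^2 ⊕ ℤ/5 ⊕ ℤ/10

Derivation:
rank_ℚ(R)=2; free=4−2=2
SNF(R) diag = [5, 10] → torsion [5, 10]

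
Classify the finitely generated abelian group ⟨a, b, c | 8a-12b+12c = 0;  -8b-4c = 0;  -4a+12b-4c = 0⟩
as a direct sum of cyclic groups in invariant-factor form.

Answer: M ≅ ℤ/4 ⊕ ℤ/4 ⊕ ℤ/4

Derivation:
rank_ℚ(R)=3; free=3−3=0
SNF(R) diag = [4, 4, 4] → torsion [4, 4, 4]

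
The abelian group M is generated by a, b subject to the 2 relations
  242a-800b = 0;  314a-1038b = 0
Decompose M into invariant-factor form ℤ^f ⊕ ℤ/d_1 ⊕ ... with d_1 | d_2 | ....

Answer: M ≅ ℤ/2 ⊕ ℤ/2

Derivation:
rank_ℚ(R)=2; free=2−2=0
SNF(R) diag = [2, 2] → torsion [2, 2]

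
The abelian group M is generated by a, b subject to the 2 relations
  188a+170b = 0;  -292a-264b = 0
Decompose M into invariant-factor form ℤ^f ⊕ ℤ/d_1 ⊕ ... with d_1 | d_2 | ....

rank_ℚ(R)=2; free=2−2=0
SNF(R) diag = [2, 4] → torsion [2, 4]

Answer: M ≅ ℤ/2 ⊕ ℤ/4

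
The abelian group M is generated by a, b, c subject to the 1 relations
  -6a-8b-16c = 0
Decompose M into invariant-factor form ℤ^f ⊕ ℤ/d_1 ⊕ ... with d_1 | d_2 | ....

Answer: M ≅ ℤ^2 ⊕ ℤ/2

Derivation:
rank_ℚ(R)=1; free=3−1=2
SNF(R) diag = [2] → torsion [2]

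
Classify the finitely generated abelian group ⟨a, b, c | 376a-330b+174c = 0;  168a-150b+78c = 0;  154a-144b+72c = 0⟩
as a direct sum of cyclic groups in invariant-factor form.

rank_ℚ(R)=3; free=3−3=0
SNF(R) diag = [2, 6, 12] → torsion [2, 6, 12]

Answer: M ≅ ℤ/2 ⊕ ℤ/6 ⊕ ℤ/12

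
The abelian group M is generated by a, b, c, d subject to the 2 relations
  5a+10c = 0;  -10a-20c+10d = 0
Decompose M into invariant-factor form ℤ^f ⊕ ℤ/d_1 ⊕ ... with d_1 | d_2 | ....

rank_ℚ(R)=2; free=4−2=2
SNF(R) diag = [5, 10] → torsion [5, 10]

Answer: M ≅ ℤ^2 ⊕ ℤ/5 ⊕ ℤ/10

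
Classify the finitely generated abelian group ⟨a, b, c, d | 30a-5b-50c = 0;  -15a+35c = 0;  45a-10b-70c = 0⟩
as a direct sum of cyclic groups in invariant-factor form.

rank_ℚ(R)=3; free=4−3=1
SNF(R) diag = [5, 5, 15] → torsion [5, 5, 15]

Answer: M ≅ ℤ^1 ⊕ ℤ/5 ⊕ ℤ/5 ⊕ ℤ/15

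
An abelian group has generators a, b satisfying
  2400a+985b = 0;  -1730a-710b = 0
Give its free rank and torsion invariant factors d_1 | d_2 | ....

rank_ℚ(R)=2; free=2−2=0
SNF(R) diag = [5, 10] → torsion [5, 10]

Answer: M ≅ ℤ/5 ⊕ ℤ/10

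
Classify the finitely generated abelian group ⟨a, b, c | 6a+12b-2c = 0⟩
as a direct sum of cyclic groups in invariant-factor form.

rank_ℚ(R)=1; free=3−1=2
SNF(R) diag = [2] → torsion [2]

Answer: M ≅ ℤ^2 ⊕ ℤ/2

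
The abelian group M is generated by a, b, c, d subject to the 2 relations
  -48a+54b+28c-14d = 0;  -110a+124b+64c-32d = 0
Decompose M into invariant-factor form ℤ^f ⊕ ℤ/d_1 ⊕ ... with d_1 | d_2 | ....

Answer: M ≅ ℤ^2 ⊕ ℤ/2 ⊕ ℤ/2

Derivation:
rank_ℚ(R)=2; free=4−2=2
SNF(R) diag = [2, 2] → torsion [2, 2]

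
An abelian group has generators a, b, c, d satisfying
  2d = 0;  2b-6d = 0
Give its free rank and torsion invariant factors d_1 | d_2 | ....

Answer: M ≅ ℤ^2 ⊕ ℤ/2 ⊕ ℤ/2

Derivation:
rank_ℚ(R)=2; free=4−2=2
SNF(R) diag = [2, 2] → torsion [2, 2]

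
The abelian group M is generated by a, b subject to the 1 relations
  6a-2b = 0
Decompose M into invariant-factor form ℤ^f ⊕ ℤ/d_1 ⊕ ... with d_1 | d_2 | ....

rank_ℚ(R)=1; free=2−1=1
SNF(R) diag = [2] → torsion [2]

Answer: M ≅ ℤ^1 ⊕ ℤ/2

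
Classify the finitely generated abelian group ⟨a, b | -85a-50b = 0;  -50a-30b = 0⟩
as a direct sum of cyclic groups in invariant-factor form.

Answer: M ≅ ℤ/5 ⊕ ℤ/10

Derivation:
rank_ℚ(R)=2; free=2−2=0
SNF(R) diag = [5, 10] → torsion [5, 10]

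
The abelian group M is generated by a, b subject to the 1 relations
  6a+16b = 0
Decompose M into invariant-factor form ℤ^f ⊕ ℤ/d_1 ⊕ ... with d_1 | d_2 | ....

rank_ℚ(R)=1; free=2−1=1
SNF(R) diag = [2] → torsion [2]

Answer: M ≅ ℤ^1 ⊕ ℤ/2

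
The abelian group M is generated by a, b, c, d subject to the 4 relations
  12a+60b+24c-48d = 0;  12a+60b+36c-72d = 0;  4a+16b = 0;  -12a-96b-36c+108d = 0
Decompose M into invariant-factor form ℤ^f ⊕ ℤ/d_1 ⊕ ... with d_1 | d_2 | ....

Answer: M ≅ ℤ/4 ⊕ ℤ/12 ⊕ ℤ/12 ⊕ ℤ/36

Derivation:
rank_ℚ(R)=4; free=4−4=0
SNF(R) diag = [4, 12, 12, 36] → torsion [4, 12, 12, 36]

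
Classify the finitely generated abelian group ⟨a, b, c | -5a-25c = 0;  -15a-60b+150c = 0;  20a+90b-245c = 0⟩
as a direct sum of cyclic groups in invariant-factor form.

Answer: M ≅ ℤ/5 ⊕ ℤ/15 ⊕ ℤ/30

Derivation:
rank_ℚ(R)=3; free=3−3=0
SNF(R) diag = [5, 15, 30] → torsion [5, 15, 30]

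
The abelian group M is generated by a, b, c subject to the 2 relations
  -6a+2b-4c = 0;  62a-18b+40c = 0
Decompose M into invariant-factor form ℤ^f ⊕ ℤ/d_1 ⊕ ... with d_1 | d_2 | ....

Answer: M ≅ ℤ^1 ⊕ ℤ/2 ⊕ ℤ/4

Derivation:
rank_ℚ(R)=2; free=3−2=1
SNF(R) diag = [2, 4] → torsion [2, 4]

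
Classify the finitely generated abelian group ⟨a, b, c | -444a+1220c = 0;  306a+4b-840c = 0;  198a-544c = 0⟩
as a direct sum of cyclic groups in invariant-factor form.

Answer: M ≅ ℤ/2 ⊕ ℤ/4 ⊕ ℤ/12

Derivation:
rank_ℚ(R)=3; free=3−3=0
SNF(R) diag = [2, 4, 12] → torsion [2, 4, 12]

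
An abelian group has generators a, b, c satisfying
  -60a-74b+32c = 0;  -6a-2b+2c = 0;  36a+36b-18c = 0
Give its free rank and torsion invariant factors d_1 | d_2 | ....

rank_ℚ(R)=3; free=3−3=0
SNF(R) diag = [2, 6, 18] → torsion [2, 6, 18]

Answer: M ≅ ℤ/2 ⊕ ℤ/6 ⊕ ℤ/18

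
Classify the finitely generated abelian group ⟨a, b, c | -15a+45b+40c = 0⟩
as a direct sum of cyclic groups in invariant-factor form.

rank_ℚ(R)=1; free=3−1=2
SNF(R) diag = [5] → torsion [5]

Answer: M ≅ ℤ^2 ⊕ ℤ/5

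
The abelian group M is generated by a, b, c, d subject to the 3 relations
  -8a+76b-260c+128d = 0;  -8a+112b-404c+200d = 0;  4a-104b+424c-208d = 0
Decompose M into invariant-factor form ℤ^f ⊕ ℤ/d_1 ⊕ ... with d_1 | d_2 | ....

Answer: M ≅ ℤ^1 ⊕ ℤ/4 ⊕ ℤ/12 ⊕ ℤ/36

Derivation:
rank_ℚ(R)=3; free=4−3=1
SNF(R) diag = [4, 12, 36] → torsion [4, 12, 36]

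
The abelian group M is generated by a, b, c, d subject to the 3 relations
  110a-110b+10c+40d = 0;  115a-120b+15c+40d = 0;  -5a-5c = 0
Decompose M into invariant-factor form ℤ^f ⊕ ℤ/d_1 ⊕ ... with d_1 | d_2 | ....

rank_ℚ(R)=3; free=4−3=1
SNF(R) diag = [5, 10, 20] → torsion [5, 10, 20]

Answer: M ≅ ℤ^1 ⊕ ℤ/5 ⊕ ℤ/10 ⊕ ℤ/20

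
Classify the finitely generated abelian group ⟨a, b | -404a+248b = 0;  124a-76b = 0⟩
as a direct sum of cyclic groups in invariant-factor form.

rank_ℚ(R)=2; free=2−2=0
SNF(R) diag = [4, 12] → torsion [4, 12]

Answer: M ≅ ℤ/4 ⊕ ℤ/12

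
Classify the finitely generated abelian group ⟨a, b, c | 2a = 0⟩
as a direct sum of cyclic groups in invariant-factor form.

rank_ℚ(R)=1; free=3−1=2
SNF(R) diag = [2] → torsion [2]

Answer: M ≅ ℤ^2 ⊕ ℤ/2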